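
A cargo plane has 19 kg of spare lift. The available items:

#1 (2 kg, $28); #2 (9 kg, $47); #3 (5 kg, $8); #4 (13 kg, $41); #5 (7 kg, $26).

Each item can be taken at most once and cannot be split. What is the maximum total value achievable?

Check high-value combinations within 19 kg:
- #1+#2+#5: weight 2+9+7=18, value 28+47+26=101
- #1+#2+#3: weight 2+9+5=16, value 28+47+8=83
- #1+#2: weight 2+9=11, value 28+47=75
- #2+#5: weight 9+7=16, value 47+26=73
Best: $101.

$101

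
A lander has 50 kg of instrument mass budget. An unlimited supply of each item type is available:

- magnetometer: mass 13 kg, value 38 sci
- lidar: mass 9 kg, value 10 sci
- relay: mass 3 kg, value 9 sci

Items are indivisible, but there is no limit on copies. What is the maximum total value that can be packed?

148 sci

Best value-per-unit is relay at 9/3; filling with it alone gives 16×9 = 144.
Optimal mix: 2×magnetometer + 8×relay → mass 50, value 148.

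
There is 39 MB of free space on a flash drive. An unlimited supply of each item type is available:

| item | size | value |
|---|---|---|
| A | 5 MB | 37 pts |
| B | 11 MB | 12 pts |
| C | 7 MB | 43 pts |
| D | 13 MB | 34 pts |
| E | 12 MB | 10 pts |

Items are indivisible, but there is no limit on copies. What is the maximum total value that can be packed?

271 pts

Best value-per-unit is A at 37/5; filling with it alone gives 7×37 = 259.
Optimal mix: 5×A + 2×C → size 39, value 271.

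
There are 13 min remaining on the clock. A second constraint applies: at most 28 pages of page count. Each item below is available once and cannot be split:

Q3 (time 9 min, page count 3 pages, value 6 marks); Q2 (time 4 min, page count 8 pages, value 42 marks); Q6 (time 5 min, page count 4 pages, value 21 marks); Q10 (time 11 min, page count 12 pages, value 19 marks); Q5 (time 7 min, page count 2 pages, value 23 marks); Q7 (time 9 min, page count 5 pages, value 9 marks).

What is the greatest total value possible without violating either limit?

Feasible sets respecting both limits:
- Q2+Q5: time 11, page count 10, value 65
- Q2+Q6: time 9, page count 12, value 63
- Q2+Q7: time 13, page count 13, value 51
- Q3+Q2: time 13, page count 11, value 48
Best: 65 marks.

65 marks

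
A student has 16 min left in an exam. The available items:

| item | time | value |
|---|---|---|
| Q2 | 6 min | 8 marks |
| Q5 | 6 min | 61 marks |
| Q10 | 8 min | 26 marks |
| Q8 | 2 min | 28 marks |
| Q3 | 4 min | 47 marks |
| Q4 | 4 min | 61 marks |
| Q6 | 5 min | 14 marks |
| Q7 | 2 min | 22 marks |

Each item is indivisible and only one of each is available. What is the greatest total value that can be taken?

Check high-value combinations within 16 min:
- Q5+Q8+Q3+Q4: time 6+2+4+4=16, value 61+28+47+61=197
- Q5+Q3+Q4+Q7: time 6+4+4+2=16, value 61+47+61+22=191
- Q5+Q8+Q4+Q7: time 6+2+4+2=14, value 61+28+61+22=172
Best: 197 marks.

197 marks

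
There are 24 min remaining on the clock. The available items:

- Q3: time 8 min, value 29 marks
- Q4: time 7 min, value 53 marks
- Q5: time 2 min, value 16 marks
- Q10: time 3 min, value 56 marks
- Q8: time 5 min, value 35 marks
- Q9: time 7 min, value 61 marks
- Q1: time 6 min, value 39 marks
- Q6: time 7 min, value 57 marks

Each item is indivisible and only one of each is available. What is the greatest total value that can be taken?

227 marks

This is a 0/1 knapsack; check combinations near the capacity.
- Q4+Q10+Q9+Q6: time 7+3+7+7=24, value 53+56+61+57=227
- Q5+Q10+Q8+Q9+Q6: time 2+3+5+7+7=24, value 16+56+35+61+57=225
- Q4+Q5+Q10+Q8+Q9: time 7+2+3+5+7=24, value 53+16+56+35+61=221
Best: 227 marks.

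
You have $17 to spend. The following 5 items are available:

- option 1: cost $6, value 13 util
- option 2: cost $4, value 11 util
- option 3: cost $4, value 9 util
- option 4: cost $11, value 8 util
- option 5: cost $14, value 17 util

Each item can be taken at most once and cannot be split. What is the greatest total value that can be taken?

This is a 0/1 knapsack; check combinations near the capacity.
- option 1+option 2+option 3: cost 6+4+4=14, value 13+11+9=33
- option 1+option 2: cost 6+4=10, value 13+11=24
- option 1+option 3: cost 6+4=10, value 13+9=22
- option 1+option 4: cost 6+11=17, value 13+8=21
- option 2+option 3: cost 4+4=8, value 11+9=20
Best: 33 util.

33 util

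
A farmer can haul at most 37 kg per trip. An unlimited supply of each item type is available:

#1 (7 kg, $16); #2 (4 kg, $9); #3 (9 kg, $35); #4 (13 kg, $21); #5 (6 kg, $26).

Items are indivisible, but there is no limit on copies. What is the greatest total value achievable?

$156

Best value-per-unit is #5 at 26/6, and filling with it alone uses weight 6×6=36. No mix of the others beats 6×26 = 156.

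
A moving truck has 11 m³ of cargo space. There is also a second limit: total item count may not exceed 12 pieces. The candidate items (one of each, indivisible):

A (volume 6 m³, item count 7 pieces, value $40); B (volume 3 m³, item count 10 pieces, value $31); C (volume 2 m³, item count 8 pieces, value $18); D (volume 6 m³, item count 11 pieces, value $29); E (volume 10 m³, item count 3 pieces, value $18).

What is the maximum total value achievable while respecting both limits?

Feasible sets respecting both limits:
- A: volume 6, item count 7, value 40
- B: volume 3, item count 10, value 31
- D: volume 6, item count 11, value 29
- C: volume 2, item count 8, value 18
Best: $40.

$40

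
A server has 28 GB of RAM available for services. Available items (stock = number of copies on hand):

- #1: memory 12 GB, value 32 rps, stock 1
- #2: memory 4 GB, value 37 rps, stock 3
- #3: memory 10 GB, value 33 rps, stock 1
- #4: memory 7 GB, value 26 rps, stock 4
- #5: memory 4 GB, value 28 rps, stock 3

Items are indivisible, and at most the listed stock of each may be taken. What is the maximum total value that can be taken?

195 rps

Top feasible selections:
- 3×#2 + 3×#5: memory 24, value 195
- 3×#2 + 1×#4 + 2×#5: memory 27, value 193
- 2×#2 + 1×#4 + 3×#5: memory 27, value 184
Best: 195 rps.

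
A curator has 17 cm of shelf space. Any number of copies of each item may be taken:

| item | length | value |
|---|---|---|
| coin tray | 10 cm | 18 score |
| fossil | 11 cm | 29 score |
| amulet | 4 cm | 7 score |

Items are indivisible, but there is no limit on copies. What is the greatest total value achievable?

Best value-per-unit is fossil at 29/11; filling with it alone gives 1×29 = 29.
Optimal mix: 1×fossil + 1×amulet → length 15, value 36.

36 score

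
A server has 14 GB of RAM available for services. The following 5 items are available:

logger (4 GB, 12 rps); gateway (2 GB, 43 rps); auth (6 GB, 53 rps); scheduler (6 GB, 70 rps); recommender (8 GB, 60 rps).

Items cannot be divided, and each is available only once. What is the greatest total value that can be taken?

166 rps

This is a 0/1 knapsack; check combinations near the capacity.
- gateway+auth+scheduler: memory 2+6+6=14, value 43+53+70=166
- scheduler+recommender: memory 6+8=14, value 70+60=130
- logger+gateway+scheduler: memory 4+2+6=12, value 12+43+70=125
Best: 166 rps.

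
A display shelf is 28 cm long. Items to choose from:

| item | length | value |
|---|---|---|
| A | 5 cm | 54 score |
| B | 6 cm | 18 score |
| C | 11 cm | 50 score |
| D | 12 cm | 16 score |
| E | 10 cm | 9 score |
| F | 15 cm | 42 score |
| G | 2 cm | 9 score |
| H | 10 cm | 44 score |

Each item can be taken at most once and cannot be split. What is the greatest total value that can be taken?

This is a 0/1 knapsack; check combinations near the capacity.
- A+C+G+H: length 5+11+2+10=28, value 54+50+9+44=157
- A+C+H: length 5+11+10=26, value 54+50+44=148
- A+B+C+G: length 5+6+11+2=24, value 54+18+50+9=131
- A+B+G+H: length 5+6+2+10=23, value 54+18+9+44=125
Best: 157 score.

157 score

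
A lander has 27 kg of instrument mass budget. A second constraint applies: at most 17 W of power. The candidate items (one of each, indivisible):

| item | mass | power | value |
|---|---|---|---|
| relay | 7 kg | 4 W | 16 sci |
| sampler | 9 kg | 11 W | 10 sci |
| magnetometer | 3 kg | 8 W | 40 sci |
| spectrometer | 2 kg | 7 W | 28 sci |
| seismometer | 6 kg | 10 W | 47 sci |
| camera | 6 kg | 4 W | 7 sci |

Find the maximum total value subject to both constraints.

75 sci

Feasible sets respecting both limits:
- spectrometer+seismometer: mass 8, power 17, value 75
- magnetometer+spectrometer: mass 5, power 15, value 68
- relay+seismometer: mass 13, power 14, value 63
- relay+magnetometer+camera: mass 16, power 16, value 63
Best: 75 sci.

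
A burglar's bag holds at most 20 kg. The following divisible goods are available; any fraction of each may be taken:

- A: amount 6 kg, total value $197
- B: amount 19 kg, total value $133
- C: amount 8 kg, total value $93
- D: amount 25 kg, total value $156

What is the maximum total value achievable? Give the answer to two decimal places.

Take in order of value per unit:
- A (197/6 per unit): all 6 → value 197, running total 197.00
- C (93/8 per unit): all 8 → value 93, running total 290.00
- B (133/19 per unit): 6 of 19 → value 6×133/19 = 42.0000, running total 332.00
Total 332.00.

332.00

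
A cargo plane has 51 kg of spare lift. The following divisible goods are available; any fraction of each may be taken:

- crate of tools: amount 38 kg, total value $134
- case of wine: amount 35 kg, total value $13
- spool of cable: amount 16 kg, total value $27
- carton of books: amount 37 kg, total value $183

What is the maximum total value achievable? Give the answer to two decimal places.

Take in order of value per unit:
- carton of books (183/37 per unit): all 37 → value 183, running total 183.00
- crate of tools (134/38 per unit): 14 of 38 → value 14×134/38 = 49.3684, running total 232.37
Total 232.37.

232.37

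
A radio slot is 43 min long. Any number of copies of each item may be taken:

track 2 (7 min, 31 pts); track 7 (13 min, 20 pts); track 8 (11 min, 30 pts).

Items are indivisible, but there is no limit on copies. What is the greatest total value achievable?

186 pts

Best value-per-unit is track 2 at 31/7, and filling with it alone uses duration 6×7=42. No mix of the others beats 6×31 = 186.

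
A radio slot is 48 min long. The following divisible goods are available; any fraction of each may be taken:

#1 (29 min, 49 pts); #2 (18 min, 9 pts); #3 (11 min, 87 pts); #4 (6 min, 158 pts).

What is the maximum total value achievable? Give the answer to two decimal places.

Take in order of value per unit:
- #4 (158/6 per unit): all 6 → value 158, running total 158.00
- #3 (87/11 per unit): all 11 → value 87, running total 245.00
- #1 (49/29 per unit): all 29 → value 49, running total 294.00
- #2 (9/18 per unit): 2 of 18 → value 2×9/18 = 1.0000, running total 295.00
Total 295.00.

295.00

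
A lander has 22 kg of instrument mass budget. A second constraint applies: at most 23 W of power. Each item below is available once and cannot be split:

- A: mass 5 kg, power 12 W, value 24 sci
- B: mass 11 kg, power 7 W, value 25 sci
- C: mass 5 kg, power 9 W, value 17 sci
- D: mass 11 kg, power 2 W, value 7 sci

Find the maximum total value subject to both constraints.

49 sci

Feasible sets respecting both limits:
- A+B: mass 16, power 19, value 49
- A+C+D: mass 21, power 23, value 48
- B+C: mass 16, power 16, value 42
- A+C: mass 10, power 21, value 41
Best: 49 sci.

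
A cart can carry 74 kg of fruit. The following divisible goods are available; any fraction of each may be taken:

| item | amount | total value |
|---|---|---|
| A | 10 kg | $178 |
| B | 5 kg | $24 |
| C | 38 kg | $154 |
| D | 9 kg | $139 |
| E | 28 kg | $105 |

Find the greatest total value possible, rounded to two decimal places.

540.00

Take in order of value per unit:
- A (178/10 per unit): all 10 → value 178, running total 178.00
- D (139/9 per unit): all 9 → value 139, running total 317.00
- B (24/5 per unit): all 5 → value 24, running total 341.00
- C (154/38 per unit): all 38 → value 154, running total 495.00
- E (105/28 per unit): 12 of 28 → value 12×105/28 = 45.0000, running total 540.00
Total 540.00.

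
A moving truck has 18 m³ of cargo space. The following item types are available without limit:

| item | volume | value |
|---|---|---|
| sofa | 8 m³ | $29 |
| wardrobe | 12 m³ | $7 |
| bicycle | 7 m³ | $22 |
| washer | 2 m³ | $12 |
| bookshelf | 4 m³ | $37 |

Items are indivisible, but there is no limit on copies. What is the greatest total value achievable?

Best value-per-unit is bookshelf at 37/4; filling with it alone gives 4×37 = 148.
Optimal mix: 1×washer + 4×bookshelf → volume 18, value 160.

$160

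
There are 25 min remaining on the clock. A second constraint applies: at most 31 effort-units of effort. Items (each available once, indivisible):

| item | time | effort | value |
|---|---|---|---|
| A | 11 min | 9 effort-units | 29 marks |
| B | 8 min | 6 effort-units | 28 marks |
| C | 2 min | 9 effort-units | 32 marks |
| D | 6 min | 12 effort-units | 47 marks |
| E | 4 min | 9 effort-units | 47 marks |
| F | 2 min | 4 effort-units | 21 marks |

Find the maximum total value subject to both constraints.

143 marks

Feasible sets respecting both limits:
- B+D+E+F: time 20, effort 31, value 143
- A+C+E+F: time 19, effort 31, value 129
- B+C+D+F: time 18, effort 31, value 128
Best: 143 marks.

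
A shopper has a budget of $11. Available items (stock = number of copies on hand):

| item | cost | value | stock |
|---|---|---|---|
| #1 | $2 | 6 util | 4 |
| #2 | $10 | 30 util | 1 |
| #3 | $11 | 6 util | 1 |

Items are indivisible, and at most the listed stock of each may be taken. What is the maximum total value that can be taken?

30 util

Best selections within cost 11 and stock limits:
- 1×#2: cost 10, value 30
- 4×#1: cost 8, value 24
- 3×#1: cost 6, value 18
- 2×#1: cost 4, value 12
Best: 30 util.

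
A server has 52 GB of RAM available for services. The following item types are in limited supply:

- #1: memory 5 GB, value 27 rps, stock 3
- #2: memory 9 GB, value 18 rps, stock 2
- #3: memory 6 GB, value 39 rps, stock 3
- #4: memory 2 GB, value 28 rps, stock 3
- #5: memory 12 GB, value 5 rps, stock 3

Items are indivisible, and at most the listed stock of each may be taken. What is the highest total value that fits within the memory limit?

300 rps

Best selections within memory 52 and stock limits:
- 3×#1 + 1×#2 + 3×#3 + 3×#4: memory 48, value 300
- 2×#1 + 2×#2 + 3×#3 + 3×#4: memory 52, value 291
- 3×#1 + 3×#3 + 3×#4 + 1×#5: memory 51, value 287
- 3×#1 + 3×#3 + 3×#4: memory 39, value 282
Best: 300 rps.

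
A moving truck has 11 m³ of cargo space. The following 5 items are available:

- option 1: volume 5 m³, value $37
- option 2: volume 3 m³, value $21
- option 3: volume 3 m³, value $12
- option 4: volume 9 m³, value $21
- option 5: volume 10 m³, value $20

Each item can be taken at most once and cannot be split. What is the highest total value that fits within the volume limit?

$70

This is a 0/1 knapsack; check combinations near the capacity.
- option 1+option 2+option 3: volume 5+3+3=11, value 37+21+12=70
- option 1+option 2: volume 5+3=8, value 37+21=58
- option 1+option 3: volume 5+3=8, value 37+12=49
Best: $70.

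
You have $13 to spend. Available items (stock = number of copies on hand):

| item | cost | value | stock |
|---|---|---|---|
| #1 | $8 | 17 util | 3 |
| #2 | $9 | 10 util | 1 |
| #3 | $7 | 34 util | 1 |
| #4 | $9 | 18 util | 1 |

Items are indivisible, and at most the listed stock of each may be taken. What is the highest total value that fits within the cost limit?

Top feasible selections:
- 1×#3: cost 7, value 34
- 1×#4: cost 9, value 18
- 1×#1: cost 8, value 17
Best: 34 util.

34 util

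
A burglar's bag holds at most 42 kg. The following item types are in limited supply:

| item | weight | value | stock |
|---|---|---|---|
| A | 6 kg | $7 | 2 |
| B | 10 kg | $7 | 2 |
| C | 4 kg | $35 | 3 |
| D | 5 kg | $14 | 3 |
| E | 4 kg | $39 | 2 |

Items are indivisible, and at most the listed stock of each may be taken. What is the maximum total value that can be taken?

$232

Top feasible selections:
- 1×A + 3×C + 3×D + 2×E: weight 41, value 232
- 3×C + 3×D + 2×E: weight 35, value 225
- 2×A + 3×C + 2×D + 2×E: weight 42, value 225
Best: $232.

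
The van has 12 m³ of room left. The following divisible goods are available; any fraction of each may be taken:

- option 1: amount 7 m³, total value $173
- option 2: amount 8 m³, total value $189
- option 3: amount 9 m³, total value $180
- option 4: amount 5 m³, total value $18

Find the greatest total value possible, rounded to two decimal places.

Take in order of value per unit:
- option 1 (173/7 per unit): all 7 → value 173, running total 173.00
- option 2 (189/8 per unit): 5 of 8 → value 5×189/8 = 118.1250, running total 291.13
Total 291.13.

291.13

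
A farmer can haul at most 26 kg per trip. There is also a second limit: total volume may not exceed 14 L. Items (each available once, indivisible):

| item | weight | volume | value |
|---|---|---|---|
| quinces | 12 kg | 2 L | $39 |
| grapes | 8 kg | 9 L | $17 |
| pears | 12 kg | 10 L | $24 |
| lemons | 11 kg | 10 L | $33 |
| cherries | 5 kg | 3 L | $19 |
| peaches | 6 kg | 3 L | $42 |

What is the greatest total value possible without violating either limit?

$100

Feasible sets respecting both limits:
- quinces+cherries+peaches: weight 23, volume 8, value 100
- quinces+grapes+peaches: weight 26, volume 14, value 98
- quinces+peaches: weight 18, volume 5, value 81
Best: $100.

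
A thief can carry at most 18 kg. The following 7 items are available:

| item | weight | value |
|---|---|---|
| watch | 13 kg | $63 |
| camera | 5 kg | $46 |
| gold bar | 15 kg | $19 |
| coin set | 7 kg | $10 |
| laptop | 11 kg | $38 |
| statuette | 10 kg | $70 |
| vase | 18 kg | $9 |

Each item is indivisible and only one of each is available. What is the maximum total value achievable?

$116

Check high-value combinations within 18 kg:
- camera+statuette: weight 5+10=15, value 46+70=116
- watch+camera: weight 13+5=18, value 63+46=109
- camera+laptop: weight 5+11=16, value 46+38=84
Best: $116.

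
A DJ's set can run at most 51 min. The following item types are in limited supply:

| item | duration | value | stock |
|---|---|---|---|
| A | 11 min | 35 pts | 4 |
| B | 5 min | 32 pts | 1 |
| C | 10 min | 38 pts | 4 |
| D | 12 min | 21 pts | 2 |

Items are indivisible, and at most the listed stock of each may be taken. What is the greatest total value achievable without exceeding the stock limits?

187 pts

Top feasible selections:
- 1×A + 4×C: duration 51, value 187
- 1×B + 4×C: duration 45, value 184
- 1×A + 1×B + 3×C: duration 46, value 181
- 2×A + 1×B + 2×C: duration 47, value 178
Best: 187 pts.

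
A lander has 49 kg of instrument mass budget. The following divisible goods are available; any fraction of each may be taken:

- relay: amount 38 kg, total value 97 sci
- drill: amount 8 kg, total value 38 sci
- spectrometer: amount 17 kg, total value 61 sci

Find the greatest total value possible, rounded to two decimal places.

160.26

Take in order of value per unit:
- drill (38/8 per unit): all 8 → value 38, running total 38.00
- spectrometer (61/17 per unit): all 17 → value 61, running total 99.00
- relay (97/38 per unit): 24 of 38 → value 24×97/38 = 61.2632, running total 160.26
Total 160.26.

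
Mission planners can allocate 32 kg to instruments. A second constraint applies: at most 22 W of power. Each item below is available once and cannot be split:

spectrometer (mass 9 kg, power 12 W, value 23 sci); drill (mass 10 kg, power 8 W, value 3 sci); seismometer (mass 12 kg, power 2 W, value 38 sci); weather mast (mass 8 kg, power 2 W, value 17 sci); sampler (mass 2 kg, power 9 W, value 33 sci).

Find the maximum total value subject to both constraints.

Feasible sets respecting both limits:
- drill+seismometer+weather mast+sampler: mass 32, power 21, value 91
- seismometer+weather mast+sampler: mass 22, power 13, value 88
- spectrometer+seismometer+weather mast: mass 29, power 16, value 78
Best: 91 sci.

91 sci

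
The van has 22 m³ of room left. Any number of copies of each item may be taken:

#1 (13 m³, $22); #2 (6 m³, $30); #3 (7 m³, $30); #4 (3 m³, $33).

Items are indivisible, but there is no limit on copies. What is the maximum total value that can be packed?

Best value-per-unit is #4 at 33/3, and filling with it alone uses volume 7×3=21. No mix of the others beats 7×33 = 231.

$231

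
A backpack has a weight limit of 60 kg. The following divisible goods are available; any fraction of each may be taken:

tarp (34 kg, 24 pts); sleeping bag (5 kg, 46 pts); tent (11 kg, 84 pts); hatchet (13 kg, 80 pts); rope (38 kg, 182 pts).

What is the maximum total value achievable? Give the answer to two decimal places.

358.47

Take in order of value per unit:
- sleeping bag (46/5 per unit): all 5 → value 46, running total 46.00
- tent (84/11 per unit): all 11 → value 84, running total 130.00
- hatchet (80/13 per unit): all 13 → value 80, running total 210.00
- rope (182/38 per unit): 31 of 38 → value 31×182/38 = 148.4737, running total 358.47
Total 358.47.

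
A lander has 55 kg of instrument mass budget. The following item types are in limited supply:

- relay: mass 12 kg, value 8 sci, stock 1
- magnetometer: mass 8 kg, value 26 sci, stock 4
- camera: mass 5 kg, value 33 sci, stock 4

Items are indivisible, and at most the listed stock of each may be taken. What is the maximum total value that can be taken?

Top feasible selections:
- 4×magnetometer + 4×camera: mass 52, value 236
- 3×magnetometer + 4×camera: mass 44, value 210
Best: 236 sci.

236 sci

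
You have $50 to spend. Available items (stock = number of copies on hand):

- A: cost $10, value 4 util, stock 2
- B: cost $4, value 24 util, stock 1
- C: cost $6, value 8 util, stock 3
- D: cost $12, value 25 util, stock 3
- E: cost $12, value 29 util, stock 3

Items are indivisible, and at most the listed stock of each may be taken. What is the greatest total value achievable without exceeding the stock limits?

119 util

Best selections within cost 50 and stock limits:
- 1×B + 1×C + 3×E: cost 46, value 119
- 1×B + 1×C + 1×D + 2×E: cost 46, value 115
- 1×A + 1×B + 3×E: cost 50, value 115
- 1×D + 3×E: cost 48, value 112
Best: 119 util.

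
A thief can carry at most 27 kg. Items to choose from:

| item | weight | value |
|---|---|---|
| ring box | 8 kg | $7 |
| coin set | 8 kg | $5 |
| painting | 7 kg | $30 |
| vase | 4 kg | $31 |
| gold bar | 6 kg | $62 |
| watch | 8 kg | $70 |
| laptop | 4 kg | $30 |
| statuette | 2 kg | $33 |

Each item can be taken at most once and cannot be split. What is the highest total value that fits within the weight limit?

This is a 0/1 knapsack; check combinations near the capacity.
- vase+gold bar+watch+laptop+statuette: weight 4+6+8+4+2=24, value 31+62+70+30+33=226
- painting+vase+gold bar+watch+statuette: weight 7+4+6+8+2=27, value 30+31+62+70+33=226
- painting+gold bar+watch+laptop+statuette: weight 7+6+8+4+2=27, value 30+62+70+30+33=225
Best: $226.

$226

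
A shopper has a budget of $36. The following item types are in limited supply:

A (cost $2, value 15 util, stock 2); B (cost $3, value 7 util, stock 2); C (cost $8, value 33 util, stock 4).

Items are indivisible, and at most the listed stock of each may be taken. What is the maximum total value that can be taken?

162 util

Top feasible selections:
- 2×A + 4×C: cost 36, value 162
- 1×A + 4×C: cost 34, value 147
Best: 162 util.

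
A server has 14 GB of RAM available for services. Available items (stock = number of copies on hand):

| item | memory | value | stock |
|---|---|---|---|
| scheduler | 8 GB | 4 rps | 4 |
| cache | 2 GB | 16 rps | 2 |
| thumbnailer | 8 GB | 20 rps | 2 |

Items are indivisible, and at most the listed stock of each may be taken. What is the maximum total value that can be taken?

52 rps

Top feasible selections:
- 2×cache + 1×thumbnailer: memory 12, value 52
- 1×cache + 1×thumbnailer: memory 10, value 36
Best: 52 rps.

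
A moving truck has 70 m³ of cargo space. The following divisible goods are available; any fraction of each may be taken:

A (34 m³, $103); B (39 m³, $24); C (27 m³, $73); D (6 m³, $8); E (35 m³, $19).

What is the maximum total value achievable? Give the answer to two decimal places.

185.85

Take in order of value per unit:
- A (103/34 per unit): all 34 → value 103, running total 103.00
- C (73/27 per unit): all 27 → value 73, running total 176.00
- D (8/6 per unit): all 6 → value 8, running total 184.00
- B (24/39 per unit): 3 of 39 → value 3×24/39 = 1.8462, running total 185.85
Total 185.85.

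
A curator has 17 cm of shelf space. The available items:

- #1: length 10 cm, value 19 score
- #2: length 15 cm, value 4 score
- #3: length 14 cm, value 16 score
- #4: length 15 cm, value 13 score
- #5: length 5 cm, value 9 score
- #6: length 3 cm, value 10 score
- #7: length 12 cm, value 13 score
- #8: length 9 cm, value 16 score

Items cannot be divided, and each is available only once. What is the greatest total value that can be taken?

35 score

Check high-value combinations within 17 cm:
- #5+#6+#8: length 5+3+9=17, value 9+10+16=35
- #1+#6: length 10+3=13, value 19+10=29
- #1+#5: length 10+5=15, value 19+9=28
- #6+#8: length 3+9=12, value 10+16=26
- #3+#6: length 14+3=17, value 16+10=26
Best: 35 score.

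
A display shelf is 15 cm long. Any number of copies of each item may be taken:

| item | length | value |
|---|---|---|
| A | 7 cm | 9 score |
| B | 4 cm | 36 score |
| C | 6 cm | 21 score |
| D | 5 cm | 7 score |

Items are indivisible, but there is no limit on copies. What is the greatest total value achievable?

Best value-per-unit is B at 36/4, and filling with it alone uses length 3×4=12. No mix of the others beats 3×36 = 108.

108 score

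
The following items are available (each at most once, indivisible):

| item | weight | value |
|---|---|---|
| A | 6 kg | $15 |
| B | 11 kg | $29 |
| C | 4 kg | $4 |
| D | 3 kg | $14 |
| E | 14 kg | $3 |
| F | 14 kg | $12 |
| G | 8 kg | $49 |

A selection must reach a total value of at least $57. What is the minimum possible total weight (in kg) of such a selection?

11

Subsets with value ≥ 57, sorted by total weight:
- D+G: weight 11, value 63
- A+G: weight 14, value 64
Minimum weight: 11 kg.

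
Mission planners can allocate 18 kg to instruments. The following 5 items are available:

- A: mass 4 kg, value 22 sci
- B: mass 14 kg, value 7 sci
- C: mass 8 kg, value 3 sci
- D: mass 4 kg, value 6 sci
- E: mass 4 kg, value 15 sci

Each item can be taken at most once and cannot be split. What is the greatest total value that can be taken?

Check high-value combinations within 18 kg:
- A+D+E: mass 4+4+4=12, value 22+6+15=43
- A+C+E: mass 4+8+4=16, value 22+3+15=40
- A+E: mass 4+4=8, value 22+15=37
- A+C+D: mass 4+8+4=16, value 22+3+6=31
Best: 43 sci.

43 sci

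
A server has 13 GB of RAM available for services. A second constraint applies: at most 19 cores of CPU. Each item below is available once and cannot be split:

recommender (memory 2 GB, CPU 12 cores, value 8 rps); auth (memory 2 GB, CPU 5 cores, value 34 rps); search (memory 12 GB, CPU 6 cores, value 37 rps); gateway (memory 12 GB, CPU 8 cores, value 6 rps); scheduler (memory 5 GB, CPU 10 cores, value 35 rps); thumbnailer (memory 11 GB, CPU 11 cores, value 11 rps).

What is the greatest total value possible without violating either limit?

Feasible sets respecting both limits:
- auth+scheduler: memory 7, CPU 15, value 69
- auth+thumbnailer: memory 13, CPU 16, value 45
- recommender+auth: memory 4, CPU 17, value 42
Best: 69 rps.

69 rps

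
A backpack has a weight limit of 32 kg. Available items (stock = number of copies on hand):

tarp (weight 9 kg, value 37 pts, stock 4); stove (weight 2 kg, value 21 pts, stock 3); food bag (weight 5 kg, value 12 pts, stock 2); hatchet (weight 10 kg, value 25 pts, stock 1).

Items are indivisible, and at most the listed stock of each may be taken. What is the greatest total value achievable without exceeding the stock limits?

Top feasible selections:
- 3×tarp + 2×stove: weight 31, value 153
- 2×tarp + 3×stove + 1×food bag: weight 29, value 149
- 2×tarp + 2×stove + 1×hatchet: weight 32, value 141
Best: 153 pts.

153 pts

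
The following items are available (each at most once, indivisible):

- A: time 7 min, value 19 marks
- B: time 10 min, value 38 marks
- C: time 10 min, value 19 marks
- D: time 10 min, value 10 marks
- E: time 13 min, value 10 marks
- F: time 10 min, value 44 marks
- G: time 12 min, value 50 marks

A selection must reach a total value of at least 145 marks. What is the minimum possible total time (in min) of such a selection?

Subsets with value ≥ 145, sorted by total time:
- A+B+F+G: time 39, value 151
- B+C+F+G: time 42, value 151
- A+B+C+F+G: time 49, value 170
Minimum time: 39 min.

39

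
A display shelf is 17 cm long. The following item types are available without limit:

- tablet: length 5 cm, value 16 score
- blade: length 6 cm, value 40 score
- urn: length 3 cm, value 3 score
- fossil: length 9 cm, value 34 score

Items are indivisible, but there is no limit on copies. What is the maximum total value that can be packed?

96 score

Best value-per-unit is blade at 40/6; filling with it alone gives 2×40 = 80.
Optimal mix: 1×tablet + 2×blade → length 17, value 96.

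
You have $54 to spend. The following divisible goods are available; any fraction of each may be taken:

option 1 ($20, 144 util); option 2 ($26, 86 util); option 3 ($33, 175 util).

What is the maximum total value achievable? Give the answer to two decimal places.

Take in order of value per unit:
- option 1 (144/20 per unit): all 20 → value 144, running total 144.00
- option 3 (175/33 per unit): all 33 → value 175, running total 319.00
- option 2 (86/26 per unit): 1 of 26 → value 1×86/26 = 3.3077, running total 322.31
Total 322.31.

322.31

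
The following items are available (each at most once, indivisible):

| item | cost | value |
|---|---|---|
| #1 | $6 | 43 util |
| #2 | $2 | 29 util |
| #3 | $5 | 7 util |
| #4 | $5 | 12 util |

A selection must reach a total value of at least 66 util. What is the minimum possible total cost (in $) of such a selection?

8

Subsets with value ≥ 66, sorted by total cost:
- #1+#2: cost 8, value 72
- #1+#2+#4: cost 13, value 84
Minimum cost: 8 $.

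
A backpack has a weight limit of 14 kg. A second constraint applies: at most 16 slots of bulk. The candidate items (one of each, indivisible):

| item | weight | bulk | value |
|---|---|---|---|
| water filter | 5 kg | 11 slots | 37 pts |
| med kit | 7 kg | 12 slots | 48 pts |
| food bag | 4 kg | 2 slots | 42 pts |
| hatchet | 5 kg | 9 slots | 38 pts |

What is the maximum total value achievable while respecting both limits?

Feasible sets respecting both limits:
- med kit+food bag: weight 11, bulk 14, value 90
- food bag+hatchet: weight 9, bulk 11, value 80
- water filter+food bag: weight 9, bulk 13, value 79
- med kit: weight 7, bulk 12, value 48
Best: 90 pts.

90 pts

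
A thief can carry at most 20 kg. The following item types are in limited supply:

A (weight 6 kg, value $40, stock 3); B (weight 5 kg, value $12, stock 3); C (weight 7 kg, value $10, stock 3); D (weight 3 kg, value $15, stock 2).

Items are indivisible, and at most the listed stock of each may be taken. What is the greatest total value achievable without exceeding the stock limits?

$120

Best selections within weight 20 and stock limits:
- 3×A: weight 18, value 120
- 2×A + 2×D: weight 18, value 110
Best: $120.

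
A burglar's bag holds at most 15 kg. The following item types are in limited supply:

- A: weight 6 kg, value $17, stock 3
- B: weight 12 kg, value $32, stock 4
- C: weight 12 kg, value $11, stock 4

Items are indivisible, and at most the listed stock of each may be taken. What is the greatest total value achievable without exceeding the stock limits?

Top feasible selections:
- 2×A: weight 12, value 34
- 1×B: weight 12, value 32
Best: $34.

$34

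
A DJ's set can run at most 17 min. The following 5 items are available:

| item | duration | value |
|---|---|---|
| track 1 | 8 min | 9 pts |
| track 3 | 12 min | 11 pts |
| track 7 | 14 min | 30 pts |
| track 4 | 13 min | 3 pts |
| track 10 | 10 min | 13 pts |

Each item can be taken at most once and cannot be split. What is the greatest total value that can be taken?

Check high-value combinations within 17 min:
- track 7: duration 14, value 30
- track 10: duration 10, value 13
- track 3: duration 12, value 11
- track 1: duration 8, value 9
- track 4: duration 13, value 3
Best: 30 pts.

30 pts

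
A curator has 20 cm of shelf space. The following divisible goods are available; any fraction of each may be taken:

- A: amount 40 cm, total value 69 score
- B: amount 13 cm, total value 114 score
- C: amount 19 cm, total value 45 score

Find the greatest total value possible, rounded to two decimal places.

Take in order of value per unit:
- B (114/13 per unit): all 13 → value 114, running total 114.00
- C (45/19 per unit): 7 of 19 → value 7×45/19 = 16.5789, running total 130.58
Total 130.58.

130.58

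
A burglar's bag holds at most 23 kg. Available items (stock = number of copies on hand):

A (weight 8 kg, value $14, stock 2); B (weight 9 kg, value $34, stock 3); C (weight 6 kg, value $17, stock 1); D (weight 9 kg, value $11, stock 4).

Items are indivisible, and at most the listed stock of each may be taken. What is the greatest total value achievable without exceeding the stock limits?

Top feasible selections:
- 2×B: weight 18, value 68
- 1×A + 1×B + 1×C: weight 23, value 65
- 1×B + 1×C: weight 15, value 51
Best: $68.

$68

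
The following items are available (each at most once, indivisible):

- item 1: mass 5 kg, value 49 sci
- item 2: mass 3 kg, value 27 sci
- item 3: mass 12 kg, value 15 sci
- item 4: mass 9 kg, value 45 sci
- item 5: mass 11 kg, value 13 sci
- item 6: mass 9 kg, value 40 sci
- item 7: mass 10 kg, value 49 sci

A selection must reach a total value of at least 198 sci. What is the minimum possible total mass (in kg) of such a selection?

Subsets with value ≥ 198, sorted by total mass:
- item 1+item 2+item 4+item 6+item 7: mass 36, value 210
- item 1+item 3+item 4+item 6+item 7: mass 45, value 198
Minimum mass: 36 kg.

36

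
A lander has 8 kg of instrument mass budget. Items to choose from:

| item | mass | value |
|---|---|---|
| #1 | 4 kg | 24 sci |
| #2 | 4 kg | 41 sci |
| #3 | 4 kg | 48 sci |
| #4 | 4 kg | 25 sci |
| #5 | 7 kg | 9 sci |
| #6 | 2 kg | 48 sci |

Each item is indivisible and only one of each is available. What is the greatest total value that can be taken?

96 sci

Check high-value combinations within 8 kg:
- #3+#6: mass 4+2=6, value 48+48=96
- #2+#6: mass 4+2=6, value 41+48=89
- #2+#3: mass 4+4=8, value 41+48=89
Best: 96 sci.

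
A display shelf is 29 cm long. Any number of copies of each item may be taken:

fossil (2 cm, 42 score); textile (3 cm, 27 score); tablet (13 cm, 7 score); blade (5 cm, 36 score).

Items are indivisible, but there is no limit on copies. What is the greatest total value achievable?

Best value-per-unit is fossil at 42/2, and filling with it alone uses length 14×2=28. No mix of the others beats 14×42 = 588.

588 score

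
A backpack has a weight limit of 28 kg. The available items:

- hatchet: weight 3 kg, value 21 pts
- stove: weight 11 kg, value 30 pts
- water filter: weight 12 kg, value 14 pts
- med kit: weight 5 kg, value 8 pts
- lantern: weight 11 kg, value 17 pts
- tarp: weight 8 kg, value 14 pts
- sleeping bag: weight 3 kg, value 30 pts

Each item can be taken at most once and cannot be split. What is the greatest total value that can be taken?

Check high-value combinations within 28 kg:
- hatchet+stove+lantern+sleeping bag: weight 3+11+11+3=28, value 21+30+17+30=98
- hatchet+stove+tarp+sleeping bag: weight 3+11+8+3=25, value 21+30+14+30=95
- hatchet+stove+med kit+sleeping bag: weight 3+11+5+3=22, value 21+30+8+30=89
- hatchet+lantern+tarp+sleeping bag: weight 3+11+8+3=25, value 21+17+14+30=82
Best: 98 pts.

98 pts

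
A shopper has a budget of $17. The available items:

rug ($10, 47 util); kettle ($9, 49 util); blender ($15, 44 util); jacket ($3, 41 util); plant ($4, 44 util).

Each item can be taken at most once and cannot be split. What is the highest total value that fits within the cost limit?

134 util

This is a 0/1 knapsack; check combinations near the capacity.
- kettle+jacket+plant: cost 9+3+4=16, value 49+41+44=134
- rug+jacket+plant: cost 10+3+4=17, value 47+41+44=132
- kettle+plant: cost 9+4=13, value 49+44=93
Best: 134 util.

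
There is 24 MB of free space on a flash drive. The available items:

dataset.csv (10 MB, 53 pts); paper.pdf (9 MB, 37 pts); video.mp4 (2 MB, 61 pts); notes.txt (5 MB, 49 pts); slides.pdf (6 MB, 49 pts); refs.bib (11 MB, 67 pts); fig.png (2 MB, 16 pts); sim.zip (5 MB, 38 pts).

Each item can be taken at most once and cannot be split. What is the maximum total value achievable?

226 pts

This is a 0/1 knapsack; check combinations near the capacity.
- video.mp4+notes.txt+slides.pdf+refs.bib: size 2+5+6+11=24, value 61+49+49+67=226
- dataset.csv+video.mp4+notes.txt+fig.png+sim.zip: size 10+2+5+2+5=24, value 53+61+49+16+38=217
- video.mp4+notes.txt+refs.bib+sim.zip: size 2+5+11+5=23, value 61+49+67+38=215
- video.mp4+slides.pdf+refs.bib+sim.zip: size 2+6+11+5=24, value 61+49+67+38=215
- video.mp4+notes.txt+slides.pdf+fig.png+sim.zip: size 2+5+6+2+5=20, value 61+49+49+16+38=213
Best: 226 pts.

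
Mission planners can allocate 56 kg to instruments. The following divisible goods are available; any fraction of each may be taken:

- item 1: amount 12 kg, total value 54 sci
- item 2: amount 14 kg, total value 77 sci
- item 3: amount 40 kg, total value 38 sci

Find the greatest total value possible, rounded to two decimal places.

159.50

Take in order of value per unit:
- item 2 (77/14 per unit): all 14 → value 77, running total 77.00
- item 1 (54/12 per unit): all 12 → value 54, running total 131.00
- item 3 (38/40 per unit): 30 of 40 → value 30×38/40 = 28.5000, running total 159.50
Total 159.50.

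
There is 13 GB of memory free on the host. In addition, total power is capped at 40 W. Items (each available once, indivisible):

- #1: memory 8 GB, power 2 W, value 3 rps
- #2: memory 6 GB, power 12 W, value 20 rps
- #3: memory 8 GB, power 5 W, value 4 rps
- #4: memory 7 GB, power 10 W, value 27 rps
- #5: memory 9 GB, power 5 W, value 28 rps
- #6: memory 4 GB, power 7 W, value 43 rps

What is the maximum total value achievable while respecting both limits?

71 rps

Feasible sets respecting both limits:
- #5+#6: memory 13, power 12, value 71
- #4+#6: memory 11, power 17, value 70
- #2+#6: memory 10, power 19, value 63
Best: 71 rps.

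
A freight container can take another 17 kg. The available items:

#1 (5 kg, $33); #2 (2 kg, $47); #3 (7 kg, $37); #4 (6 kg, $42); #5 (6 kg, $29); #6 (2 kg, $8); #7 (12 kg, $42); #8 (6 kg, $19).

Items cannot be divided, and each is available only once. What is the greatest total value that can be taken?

Check high-value combinations within 17 kg:
- #2+#3+#4+#6: weight 2+7+6+2=17, value 47+37+42+8=134
- #1+#2+#4+#6: weight 5+2+6+2=15, value 33+47+42+8=130
- #2+#3+#4: weight 2+7+6=15, value 47+37+42=126
Best: $134.

$134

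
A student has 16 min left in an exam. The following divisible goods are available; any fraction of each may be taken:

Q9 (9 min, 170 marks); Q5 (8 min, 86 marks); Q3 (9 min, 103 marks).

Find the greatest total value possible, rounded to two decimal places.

Take in order of value per unit:
- Q9 (170/9 per unit): all 9 → value 170, running total 170.00
- Q3 (103/9 per unit): 7 of 9 → value 7×103/9 = 80.1111, running total 250.11
Total 250.11.

250.11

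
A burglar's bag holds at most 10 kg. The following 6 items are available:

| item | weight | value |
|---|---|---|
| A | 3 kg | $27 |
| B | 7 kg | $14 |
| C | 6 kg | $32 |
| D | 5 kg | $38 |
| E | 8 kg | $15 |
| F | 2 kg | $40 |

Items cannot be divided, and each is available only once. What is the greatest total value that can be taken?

Check high-value combinations within 10 kg:
- A+D+F: weight 3+5+2=10, value 27+38+40=105
- D+F: weight 5+2=7, value 38+40=78
- C+F: weight 6+2=8, value 32+40=72
- A+F: weight 3+2=5, value 27+40=67
Best: $105.

$105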